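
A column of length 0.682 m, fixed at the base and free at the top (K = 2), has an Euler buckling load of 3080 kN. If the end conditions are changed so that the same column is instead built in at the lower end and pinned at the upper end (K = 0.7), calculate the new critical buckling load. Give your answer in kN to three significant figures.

P_cr ∝ 1/K², so P_cr,new = P_cr,old × (K_old/K_new)² = 3080 × (2/0.7)²
= 3080 × 8.163 = 25100 kN

P_cr ≈ 25100 kN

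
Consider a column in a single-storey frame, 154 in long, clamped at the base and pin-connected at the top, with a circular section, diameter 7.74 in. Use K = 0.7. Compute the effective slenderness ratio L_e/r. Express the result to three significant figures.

λ ≈ 55.7

For a solid circle r = d/4 = 7.74/4 = 1.935 in
L_e = K·L = 0.7 × 154 = 107.8 in
λ = L_e / r_min = 107.80 / 1.935 = 55.7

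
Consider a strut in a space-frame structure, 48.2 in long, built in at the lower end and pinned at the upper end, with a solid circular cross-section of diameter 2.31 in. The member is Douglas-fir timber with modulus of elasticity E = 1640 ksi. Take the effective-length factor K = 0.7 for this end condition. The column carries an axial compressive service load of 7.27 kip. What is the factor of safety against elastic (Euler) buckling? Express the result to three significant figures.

I = πd⁴/64 = π×2.31⁴/64 = 1.398 in⁴
Effective length L_e = K·L = 0.7 × 48.2 = 33.74 in
P_cr = π²EI / L_e² = π² × 1640×10³ × 1.398 / 33.74² = 1.987×10^4 lb
Factor of safety n = P_cr / P = 19.873 / 7.27 = 2.73

n ≈ 2.73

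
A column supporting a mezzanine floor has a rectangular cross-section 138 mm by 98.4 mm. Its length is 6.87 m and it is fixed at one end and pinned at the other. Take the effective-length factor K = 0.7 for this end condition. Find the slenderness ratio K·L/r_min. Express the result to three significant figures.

λ ≈ 169

For a rectangle r_min = b/√12 = 98.4/√12 = 28.41 mm
L_e = K·L = 0.7 × 6.87 m = 4.809 m = 4809.0 mm
λ = L_e / r_min = 4809.0 / 28.41 = 169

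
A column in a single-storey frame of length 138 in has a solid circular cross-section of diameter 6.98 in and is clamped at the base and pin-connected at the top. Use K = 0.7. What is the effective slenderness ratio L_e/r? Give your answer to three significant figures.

I = πd⁴/64 = π×6.98⁴/64 = 116.5 in⁴
A = 38.26 in²;  r_min = √(I/A) = √(116.5/38.26) = 1.745 in
L_e = K·L = 0.7 × 138 = 96.60 in
λ = L_e / r_min = 96.600 / 1.745 = 55.4

λ ≈ 55.4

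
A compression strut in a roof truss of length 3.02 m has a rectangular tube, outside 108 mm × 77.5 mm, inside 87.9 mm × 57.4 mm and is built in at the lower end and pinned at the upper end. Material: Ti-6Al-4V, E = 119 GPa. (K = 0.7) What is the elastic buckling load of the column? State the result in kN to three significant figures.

Weak-axis I_min = (h_o·b_o³ − h_i·b_i³)/12 with b_o = 77.5, b_i = 57.40 mm (shorter outer/inner sides).
I_min = (108×77.5³ − 87.90×57.40³)/12 = 2.804×10^6 mm⁴
I = 2.804×10^6 mm⁴ = 2.804×10^-6 m⁴
Effective length L_e = K·L = 0.7 × 3.02 = 2.114 m
P_cr = π²EI / L_e² = π² × 119×10⁹ × 2.804×10^-6 / 2.114² = 7.369×10^5 N

P_cr ≈ 737 kN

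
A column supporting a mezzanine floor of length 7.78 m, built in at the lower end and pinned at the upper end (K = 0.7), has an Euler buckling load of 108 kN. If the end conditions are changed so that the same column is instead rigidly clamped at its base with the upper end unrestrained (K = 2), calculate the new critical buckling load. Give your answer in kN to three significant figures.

P_cr ∝ 1/K², so P_cr,new = P_cr,old × (K_old/K_new)² = 108 × (0.7/2)²
= 108 × 0.1225 = 13.2 kN

P_cr ≈ 13.2 kN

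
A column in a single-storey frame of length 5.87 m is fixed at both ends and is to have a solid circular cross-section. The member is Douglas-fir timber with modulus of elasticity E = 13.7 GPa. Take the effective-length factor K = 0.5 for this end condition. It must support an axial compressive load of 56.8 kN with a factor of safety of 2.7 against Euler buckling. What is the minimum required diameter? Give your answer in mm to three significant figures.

d ≈ 119 mm

Required P_cr = n·P = 2.7 × 56.8 = 153.4 kN
L_e = K·L = 0.5 × 5.87 = 2.935 m
Required I = P_cr·L_e²/(π²E) = 1.534×10^5 × 2.935² / (π² × 1.37×10^10) = 9.770×10^-6 m⁴
I_req = 9.770×10^6 mm⁴
Solid circle: I = πd⁴/64  ⇒  d = (64I/π)^(1/4) = (64×9.770×10^6/π)^(1/4) = 119 mm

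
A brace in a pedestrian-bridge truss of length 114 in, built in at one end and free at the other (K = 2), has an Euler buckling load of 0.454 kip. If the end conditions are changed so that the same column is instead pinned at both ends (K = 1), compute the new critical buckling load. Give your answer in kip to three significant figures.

P_cr ≈ 1.82 kip

P_cr ∝ 1/K², so P_cr,new = P_cr,old × (K_old/K_new)² = 0.454 × (2/1)²
= 0.454 × 4.000 = 1.82 kip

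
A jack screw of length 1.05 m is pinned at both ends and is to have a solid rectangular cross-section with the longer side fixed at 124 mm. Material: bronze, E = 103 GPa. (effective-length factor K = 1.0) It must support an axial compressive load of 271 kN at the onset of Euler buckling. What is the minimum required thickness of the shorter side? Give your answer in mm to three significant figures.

L_e = K·L = 1 × 1.05 = 1.050 m
Required I = P_cr·L_e²/(π²E) = 2.710×10^5 × 1.050² / (π² × 1.03×10^11) = 2.939×10^-7 m⁴
I_req = 2.939×10^5 mm⁴
Rectangle, weak axis: I_min = h·b³/12 with h = 124 mm fixed  ⇒  b = (12I/h)^(1/3) = 30.5 mm

b ≈ 30.5 mm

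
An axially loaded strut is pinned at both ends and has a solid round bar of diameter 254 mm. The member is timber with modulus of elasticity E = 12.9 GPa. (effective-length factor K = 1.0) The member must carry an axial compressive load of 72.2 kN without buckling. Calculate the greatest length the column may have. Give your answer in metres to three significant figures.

L_max ≈ 19.0 m

I = πd⁴/64 = π×254⁴/64 = 2.043×10^8 mm⁴
I = 2.043×10^-4 m⁴
At the buckling limit P_cr = P = 7.220×10^4 N
From P_cr = π²EI/(K·L)²:  L = (1/K)·√(π²EI/P_cr) = (1/1)·√(π²×1.29×10^10×2.043×10^-4/7.220×10^4)
L = 19.0 m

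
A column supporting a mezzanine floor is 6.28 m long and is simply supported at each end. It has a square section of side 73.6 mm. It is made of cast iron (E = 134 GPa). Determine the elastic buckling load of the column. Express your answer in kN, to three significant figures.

P_cr ≈ 82.0 kN

I = a⁴/12 = 73.6⁴/12 = 2.445×10^6 mm⁴
I = 2.445×10^6 mm⁴ = 2.445×10^-6 m⁴
Effective length L_e = K·L = 1 × 6.28 = 6.280 m
P_cr = π²EI / L_e² = π² × 134×10⁹ × 2.445×10^-6 / 6.280² = 8.200×10^4 N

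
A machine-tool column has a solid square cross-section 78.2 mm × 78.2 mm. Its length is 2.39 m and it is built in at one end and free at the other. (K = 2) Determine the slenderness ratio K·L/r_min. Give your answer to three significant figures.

For a square r = a/√12 = 78.2/√12 = 22.57 mm
L_e = K·L = 2 × 2.39 m = 4.780 m = 4780.0 mm
λ = L_e / r_min = 4780.0 / 22.57 = 212

λ ≈ 212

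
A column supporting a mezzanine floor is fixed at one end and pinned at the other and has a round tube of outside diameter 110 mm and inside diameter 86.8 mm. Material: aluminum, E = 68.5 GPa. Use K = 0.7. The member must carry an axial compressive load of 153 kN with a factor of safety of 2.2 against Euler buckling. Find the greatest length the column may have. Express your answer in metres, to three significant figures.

d_o = 110 mm, d_i = 86.8 mm
I = π(d_o⁴ − d_i⁴)/64 = π(110⁴ − 86.80⁴)/64 = 4.400×10^6 mm⁴
I = 4.400×10^-6 m⁴
Required critical load P_cr = n·P = 2.2 × 153 = 336.6 kN = 3.366×10^5 N
From P_cr = π²EI/(K·L)²:  L = (1/K)·√(π²EI/P_cr) = (1/0.7)·√(π²×6.85×10^10×4.400×10^-6/3.366×10^5)
L = 4.25 m

L_max ≈ 4.25 m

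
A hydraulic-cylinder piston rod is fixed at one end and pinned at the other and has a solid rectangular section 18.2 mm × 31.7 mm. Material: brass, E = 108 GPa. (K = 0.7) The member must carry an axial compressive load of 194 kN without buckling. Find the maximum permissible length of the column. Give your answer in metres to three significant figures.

L_max ≈ 0.423 m

Buckling occurs about the weak axis: I_min = h·b³/12 with b = 18.2 mm (the shorter side).
I_min = 31.7×18.2³/12 = 1.593×10^4 mm⁴
I = 1.593×10^-8 m⁴
At the buckling limit P_cr = P = 1.940×10^5 N
From P_cr = π²EI/(K·L)²:  L = (1/K)·√(π²EI/P_cr) = (1/0.7)·√(π²×1.08×10^11×1.593×10^-8/1.940×10^5)
L = 0.423 m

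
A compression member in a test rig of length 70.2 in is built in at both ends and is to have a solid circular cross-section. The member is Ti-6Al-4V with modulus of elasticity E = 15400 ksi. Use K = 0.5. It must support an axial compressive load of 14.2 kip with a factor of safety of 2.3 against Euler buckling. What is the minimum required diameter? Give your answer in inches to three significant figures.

Required P_cr = n·P = 2.3 × 14.2 = 32.66 kip
L_e = K·L = 0.5 × 70.2 = 35.10 in
Required I = P_cr·L_e²/(π²E) = 3.266×10^4 × 35.10² / (π² × 1.54×10^7) = 0.2647 in⁴
Solid circle: I = πd⁴/64  ⇒  d = (64I/π)^(1/4) = (64×0.2647/π)^(1/4) = 1.52 in

d ≈ 1.52 in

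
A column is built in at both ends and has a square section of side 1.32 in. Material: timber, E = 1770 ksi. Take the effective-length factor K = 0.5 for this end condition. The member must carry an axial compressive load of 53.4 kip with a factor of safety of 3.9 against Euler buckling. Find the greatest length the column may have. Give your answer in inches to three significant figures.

I = a⁴/12 = 1.32⁴/12 = 0.2530 in⁴
Required critical load P_cr = n·P = 3.9 × 53.4 = 208.3 kip = 2.083×10^5 lb
From P_cr = π²EI/(K·L)²:  L = (1/K)·√(π²EI/P_cr) = (1/0.5)·√(π²×1.77×10^6×0.2530/2.083×10^5)
L = 9.21 in

L_max ≈ 9.21 in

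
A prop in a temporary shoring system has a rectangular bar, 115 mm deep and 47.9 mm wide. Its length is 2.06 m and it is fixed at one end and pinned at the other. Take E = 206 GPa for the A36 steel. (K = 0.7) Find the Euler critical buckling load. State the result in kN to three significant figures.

Buckling occurs about the weak axis: I_min = h·b³/12 with b = 47.9 mm (the shorter side).
I_min = 115×47.9³/12 = 1.053×10^6 mm⁴
I = 1.053×10^6 mm⁴ = 1.053×10^-6 m⁴
Effective length L_e = K·L = 0.7 × 2.06 = 1.442 m
P_cr = π²EI / L_e² = π² × 206×10⁹ × 1.053×10^-6 / 1.442² = 1.030×10^6 N

P_cr ≈ 1030 kN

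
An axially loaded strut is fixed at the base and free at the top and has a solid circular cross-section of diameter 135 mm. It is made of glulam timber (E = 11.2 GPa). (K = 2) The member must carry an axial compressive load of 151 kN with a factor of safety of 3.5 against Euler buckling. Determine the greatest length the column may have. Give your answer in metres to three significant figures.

I = πd⁴/64 = π×135⁴/64 = 1.630×10^7 mm⁴
I = 1.630×10^-5 m⁴
Required critical load P_cr = n·P = 3.5 × 151 = 528.5 kN = 5.285×10^5 N
From P_cr = π²EI/(K·L)²:  L = (1/K)·√(π²EI/P_cr) = (1/2)·√(π²×1.12×10^10×1.630×10^-5/5.285×10^5)
L = 0.923 m

L_max ≈ 0.923 m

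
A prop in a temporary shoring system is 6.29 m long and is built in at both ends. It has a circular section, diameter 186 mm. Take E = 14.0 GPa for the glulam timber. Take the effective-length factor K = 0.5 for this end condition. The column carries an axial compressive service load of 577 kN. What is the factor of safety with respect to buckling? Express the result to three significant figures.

I = πd⁴/64 = π×186⁴/64 = 5.875×10^7 mm⁴
I = 5.875×10^7 mm⁴ = 5.875×10^-5 m⁴
Effective length L_e = K·L = 0.5 × 6.29 = 3.145 m
P_cr = π²EI / L_e² = π² × 14.0×10⁹ × 5.875×10^-5 / 3.145² = 8.207×10^5 N
Factor of safety n = P_cr / P = 820.74 / 577 = 1.42

n ≈ 1.42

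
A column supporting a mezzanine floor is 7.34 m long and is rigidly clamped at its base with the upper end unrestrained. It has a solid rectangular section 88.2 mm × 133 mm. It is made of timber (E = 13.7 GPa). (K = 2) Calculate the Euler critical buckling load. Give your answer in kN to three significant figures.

Buckling occurs about the weak axis: I_min = h·b³/12 with b = 88.2 mm (the shorter side).
I_min = 133×88.2³/12 = 7.605×10^6 mm⁴
I = 7.605×10^6 mm⁴ = 7.605×10^-6 m⁴
Effective length L_e = K·L = 2 × 7.34 = 14.68 m
P_cr = π²EI / L_e² = π² × 13.7×10⁹ × 7.605×10^-6 / 14.68² = 4.771×10^3 N

P_cr ≈ 4.77 kN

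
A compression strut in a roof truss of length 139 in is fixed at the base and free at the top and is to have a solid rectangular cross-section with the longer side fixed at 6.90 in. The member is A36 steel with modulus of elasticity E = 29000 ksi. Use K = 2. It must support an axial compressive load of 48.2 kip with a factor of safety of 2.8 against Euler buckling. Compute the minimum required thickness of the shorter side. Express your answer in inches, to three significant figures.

b ≈ 3.99 in

Required P_cr = n·P = 2.8 × 48.2 = 135.0 kip
L_e = K·L = 2 × 139 = 278.0 in
Required I = P_cr·L_e²/(π²E) = 1.350×10^5 × 278.0² / (π² × 2.90×10^7) = 36.44 in⁴
Rectangle, weak axis: I_min = h·b³/12 with h = 6.90 in fixed  ⇒  b = (12I/h)^(1/3) = 3.99 in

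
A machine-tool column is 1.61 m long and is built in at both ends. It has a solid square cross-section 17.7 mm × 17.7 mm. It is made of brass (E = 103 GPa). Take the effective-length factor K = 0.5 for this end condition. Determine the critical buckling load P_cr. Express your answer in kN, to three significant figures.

I = a⁴/12 = 17.7⁴/12 = 8.179×10^3 mm⁴
I = 8.179×10^3 mm⁴ = 8.179×10^-9 m⁴
Effective length L_e = K·L = 0.5 × 1.61 = 0.8050 m
P_cr = π²EI / L_e² = π² × 103×10⁹ × 8.179×10^-9 / 0.8050² = 1.283×10^4 N

P_cr ≈ 12.8 kN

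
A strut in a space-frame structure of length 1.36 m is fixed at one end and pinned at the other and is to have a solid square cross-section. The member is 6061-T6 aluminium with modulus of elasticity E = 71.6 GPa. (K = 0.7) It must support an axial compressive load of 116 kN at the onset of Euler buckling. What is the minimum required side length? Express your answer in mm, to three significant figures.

a ≈ 36.6 mm

L_e = K·L = 0.7 × 1.36 = 0.9520 m
Required I = P_cr·L_e²/(π²E) = 1.160×10^5 × 0.9520² / (π² × 7.16×10^10) = 1.488×10^-7 m⁴
I_req = 1.488×10^5 mm⁴
Solid square: I = a⁴/12  ⇒  a = (12I)^(1/4) = (12×1.488×10^5)^(1/4) = 36.6 mm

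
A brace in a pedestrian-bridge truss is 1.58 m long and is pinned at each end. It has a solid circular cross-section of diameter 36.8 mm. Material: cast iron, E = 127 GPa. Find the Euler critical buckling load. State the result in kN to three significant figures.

P_cr ≈ 45.2 kN

I = πd⁴/64 = π×36.8⁴/64 = 9.002×10^4 mm⁴
I = 9.002×10^4 mm⁴ = 9.002×10^-8 m⁴
Effective length L_e = K·L = 1 × 1.58 = 1.580 m
P_cr = π²EI / L_e² = π² × 127×10⁹ × 9.002×10^-8 / 1.580² = 4.520×10^4 N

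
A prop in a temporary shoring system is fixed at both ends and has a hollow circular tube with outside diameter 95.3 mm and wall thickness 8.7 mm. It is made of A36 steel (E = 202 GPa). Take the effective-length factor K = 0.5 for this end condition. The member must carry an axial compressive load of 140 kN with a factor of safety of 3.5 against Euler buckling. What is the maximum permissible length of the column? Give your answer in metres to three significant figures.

Inner diameter d_i = 95.3 − 2×8.7 = 77.90 mm
I = π(d_o⁴ − d_i⁴)/64 = π(95.3⁴ − 77.90⁴)/64 = 2.241×10^6 mm⁴
I = 2.241×10^-6 m⁴
Required critical load P_cr = n·P = 3.5 × 140 = 490.0 kN = 4.900×10^5 N
From P_cr = π²EI/(K·L)²:  L = (1/K)·√(π²EI/P_cr) = (1/0.5)·√(π²×2.02×10^11×2.241×10^-6/4.900×10^5)
L = 6.04 m

L_max ≈ 6.04 m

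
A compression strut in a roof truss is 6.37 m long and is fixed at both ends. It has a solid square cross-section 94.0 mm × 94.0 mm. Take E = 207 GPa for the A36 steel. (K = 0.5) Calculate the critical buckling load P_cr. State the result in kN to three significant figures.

I = a⁴/12 = 94.0⁴/12 = 6.506×10^6 mm⁴
I = 6.506×10^6 mm⁴ = 6.506×10^-6 m⁴
Effective length L_e = K·L = 0.5 × 6.37 = 3.185 m
P_cr = π²EI / L_e² = π² × 207×10⁹ × 6.506×10^-6 / 3.185² = 1.310×10^6 N

P_cr ≈ 1310 kN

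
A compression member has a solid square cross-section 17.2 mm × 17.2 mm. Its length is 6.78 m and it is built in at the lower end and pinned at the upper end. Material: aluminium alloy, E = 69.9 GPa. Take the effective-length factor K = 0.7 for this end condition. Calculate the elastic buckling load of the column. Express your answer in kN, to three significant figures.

I = a⁴/12 = 17.2⁴/12 = 7.293×10^3 mm⁴
I = 7.293×10^3 mm⁴ = 7.293×10^-9 m⁴
Effective length L_e = K·L = 0.7 × 6.78 = 4.746 m
P_cr = π²EI / L_e² = π² × 69.9×10⁹ × 7.293×10^-9 / 4.746² = 223.4 N

P_cr ≈ 0.223 kN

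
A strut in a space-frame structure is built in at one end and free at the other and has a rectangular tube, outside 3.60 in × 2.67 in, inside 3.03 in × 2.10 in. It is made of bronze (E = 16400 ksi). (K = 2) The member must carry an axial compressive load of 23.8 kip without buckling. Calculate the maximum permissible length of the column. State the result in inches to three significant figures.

L_max ≈ 75.7 in

Weak-axis I_min = (h_o·b_o³ − h_i·b_i³)/12 with b_o = 2.67, b_i = 2.100 in (shorter outer/inner sides).
I_min = (3.60×2.67³ − 3.030×2.100³)/12 = 3.372 in⁴
At the buckling limit P_cr = P = 2.380×10^4 lb
From P_cr = π²EI/(K·L)²:  L = (1/K)·√(π²EI/P_cr) = (1/2)·√(π²×1.64×10^7×3.372/2.380×10^4)
L = 75.7 in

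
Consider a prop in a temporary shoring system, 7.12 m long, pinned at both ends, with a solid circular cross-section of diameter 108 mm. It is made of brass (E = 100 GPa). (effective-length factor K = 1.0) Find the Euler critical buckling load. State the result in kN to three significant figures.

P_cr ≈ 130 kN

I = πd⁴/64 = π×108⁴/64 = 6.678×10^6 mm⁴
I = 6.678×10^6 mm⁴ = 6.678×10^-6 m⁴
Effective length L_e = K·L = 1 × 7.12 = 7.120 m
P_cr = π²EI / L_e² = π² × 100×10⁹ × 6.678×10^-6 / 7.120² = 1.300×10^5 N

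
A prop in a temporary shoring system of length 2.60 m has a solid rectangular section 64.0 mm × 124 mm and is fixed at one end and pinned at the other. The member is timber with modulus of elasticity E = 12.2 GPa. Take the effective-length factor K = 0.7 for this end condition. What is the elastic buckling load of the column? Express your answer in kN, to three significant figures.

P_cr ≈ 98.5 kN

Buckling occurs about the weak axis: I_min = h·b³/12 with b = 64.0 mm (the shorter side).
I_min = 124×64.0³/12 = 2.709×10^6 mm⁴
I = 2.709×10^6 mm⁴ = 2.709×10^-6 m⁴
Effective length L_e = K·L = 0.7 × 2.60 = 1.820 m
P_cr = π²EI / L_e² = π² × 12.2×10⁹ × 2.709×10^-6 / 1.820² = 9.847×10^4 N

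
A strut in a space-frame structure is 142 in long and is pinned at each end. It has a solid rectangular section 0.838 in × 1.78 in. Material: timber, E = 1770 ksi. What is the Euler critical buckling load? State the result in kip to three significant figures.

Buckling occurs about the weak axis: I_min = h·b³/12 with b = 0.838 in (the shorter side).
I_min = 1.78×0.838³/12 = 8.729×10^-2 in⁴
Effective length L_e = K·L = 1 × 142 = 142.0 in
P_cr = π²EI / L_e² = π² × 1770×10³ × 8.729×10^-2 / 142.0² = 75.63 lb

P_cr ≈ 0.0756 kip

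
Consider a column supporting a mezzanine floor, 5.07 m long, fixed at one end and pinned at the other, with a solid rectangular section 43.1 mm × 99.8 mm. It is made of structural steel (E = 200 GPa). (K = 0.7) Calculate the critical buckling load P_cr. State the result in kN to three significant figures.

P_cr ≈ 104 kN

Buckling occurs about the weak axis: I_min = h·b³/12 with b = 43.1 mm (the shorter side).
I_min = 99.8×43.1³/12 = 6.659×10^5 mm⁴
I = 6.659×10^5 mm⁴ = 6.659×10^-7 m⁴
Effective length L_e = K·L = 0.7 × 5.07 = 3.549 m
P_cr = π²EI / L_e² = π² × 200×10⁹ × 6.659×10^-7 / 3.549² = 1.044×10^5 N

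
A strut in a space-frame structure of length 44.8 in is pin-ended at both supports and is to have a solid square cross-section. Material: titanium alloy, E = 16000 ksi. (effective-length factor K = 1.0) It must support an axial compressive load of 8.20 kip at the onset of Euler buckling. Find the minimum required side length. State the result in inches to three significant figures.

a ≈ 1.06 in

L_e = K·L = 1 × 44.8 = 44.80 in
Required I = P_cr·L_e²/(π²E) = 8.200×10^3 × 44.80² / (π² × 1.60×10^7) = 0.1042 in⁴
Solid square: I = a⁴/12  ⇒  a = (12I)^(1/4) = (12×0.1042)^(1/4) = 1.06 in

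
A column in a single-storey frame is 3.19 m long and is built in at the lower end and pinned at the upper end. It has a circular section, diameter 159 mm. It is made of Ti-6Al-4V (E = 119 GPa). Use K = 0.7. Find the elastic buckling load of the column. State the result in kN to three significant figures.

P_cr ≈ 7390 kN

I = πd⁴/64 = π×159⁴/64 = 3.137×10^7 mm⁴
I = 3.137×10^7 mm⁴ = 3.137×10^-5 m⁴
Effective length L_e = K·L = 0.7 × 3.19 = 2.233 m
P_cr = π²EI / L_e² = π² × 119×10⁹ × 3.137×10^-5 / 2.233² = 7.390×10^6 N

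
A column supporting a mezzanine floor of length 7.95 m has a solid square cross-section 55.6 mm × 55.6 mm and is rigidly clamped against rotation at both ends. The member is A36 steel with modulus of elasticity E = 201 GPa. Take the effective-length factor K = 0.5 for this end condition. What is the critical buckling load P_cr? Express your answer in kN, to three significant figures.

P_cr ≈ 100 kN

I = a⁴/12 = 55.6⁴/12 = 7.964×10^5 mm⁴
I = 7.964×10^5 mm⁴ = 7.964×10^-7 m⁴
Effective length L_e = K·L = 0.5 × 7.95 = 3.975 m
P_cr = π²EI / L_e² = π² × 201×10⁹ × 7.964×10^-7 / 3.975² = 9.999×10^4 N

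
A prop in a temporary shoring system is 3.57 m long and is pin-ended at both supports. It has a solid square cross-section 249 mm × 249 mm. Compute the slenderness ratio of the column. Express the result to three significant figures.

I = a⁴/12 = 249⁴/12 = 3.203×10^8 mm⁴
A = 6.200×10^4 mm²;  r_min = √(I/A) = √(3.203×10^8/6.200×10^4) = 71.88 mm
L_e = K·L = 1 × 3.57 m = 3.570 m = 3570.0 mm
λ = L_e / r_min = 3570.0 / 71.88 = 49.7

λ ≈ 49.7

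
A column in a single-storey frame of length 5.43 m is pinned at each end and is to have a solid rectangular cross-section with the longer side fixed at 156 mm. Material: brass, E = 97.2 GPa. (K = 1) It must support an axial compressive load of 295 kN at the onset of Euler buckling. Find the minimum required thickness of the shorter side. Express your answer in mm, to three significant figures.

b ≈ 88.7 mm

L_e = K·L = 1 × 5.43 = 5.430 m
Required I = P_cr·L_e²/(π²E) = 2.950×10^5 × 5.430² / (π² × 9.72×10^10) = 9.067×10^-6 m⁴
I_req = 9.067×10^6 mm⁴
Rectangle, weak axis: I_min = h·b³/12 with h = 156 mm fixed  ⇒  b = (12I/h)^(1/3) = 88.7 mm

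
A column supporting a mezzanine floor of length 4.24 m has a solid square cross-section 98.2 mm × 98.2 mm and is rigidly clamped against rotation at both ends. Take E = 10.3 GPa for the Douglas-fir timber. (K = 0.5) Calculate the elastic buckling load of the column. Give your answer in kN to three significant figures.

I = a⁴/12 = 98.2⁴/12 = 7.749×10^6 mm⁴
I = 7.749×10^6 mm⁴ = 7.749×10^-6 m⁴
Effective length L_e = K·L = 0.5 × 4.24 = 2.120 m
P_cr = π²EI / L_e² = π² × 10.3×10⁹ × 7.749×10^-6 / 2.120² = 1.753×10^5 N

P_cr ≈ 175 kN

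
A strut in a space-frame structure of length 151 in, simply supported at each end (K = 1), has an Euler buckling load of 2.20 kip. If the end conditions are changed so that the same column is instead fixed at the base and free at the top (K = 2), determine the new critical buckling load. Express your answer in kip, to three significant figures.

P_cr ∝ 1/K², so P_cr,new = P_cr,old × (K_old/K_new)² = 2.20 × (1/2)²
= 2.20 × 0.2500 = 0.550 kip

P_cr ≈ 0.550 kip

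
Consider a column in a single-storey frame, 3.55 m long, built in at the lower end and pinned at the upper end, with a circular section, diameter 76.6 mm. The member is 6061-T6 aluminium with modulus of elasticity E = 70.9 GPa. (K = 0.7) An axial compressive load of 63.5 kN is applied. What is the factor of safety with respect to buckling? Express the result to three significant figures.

n ≈ 3.02

I = πd⁴/64 = π×76.6⁴/64 = 1.690×10^6 mm⁴
I = 1.690×10^6 mm⁴ = 1.690×10^-6 m⁴
Effective length L_e = K·L = 0.7 × 3.55 = 2.485 m
P_cr = π²EI / L_e² = π² × 70.9×10⁹ × 1.690×10^-6 / 2.485² = 1.915×10^5 N
Factor of safety n = P_cr / P = 191.50 / 63.5 = 3.02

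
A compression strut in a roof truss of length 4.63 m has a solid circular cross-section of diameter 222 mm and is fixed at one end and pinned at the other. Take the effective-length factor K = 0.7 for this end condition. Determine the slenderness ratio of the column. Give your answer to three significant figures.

For a solid circle r = d/4 = 222/4 = 55.50 mm
L_e = K·L = 0.7 × 4.63 m = 3.241 m = 3241.0 mm
λ = L_e / r_min = 3241.0 / 55.50 = 58.4

λ ≈ 58.4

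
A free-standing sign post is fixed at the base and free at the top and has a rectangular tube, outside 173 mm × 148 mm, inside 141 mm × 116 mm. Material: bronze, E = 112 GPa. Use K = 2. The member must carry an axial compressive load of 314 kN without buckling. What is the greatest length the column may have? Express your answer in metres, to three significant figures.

L_max ≈ 5.00 m

Weak-axis I_min = (h_o·b_o³ − h_i·b_i³)/12 with b_o = 148, b_i = 116.0 mm (shorter outer/inner sides).
I_min = (173×148³ − 141.0×116.0³)/12 = 2.840×10^7 mm⁴
I = 2.840×10^-5 m⁴
At the buckling limit P_cr = P = 3.140×10^5 N
From P_cr = π²EI/(K·L)²:  L = (1/K)·√(π²EI/P_cr) = (1/2)·√(π²×1.12×10^11×2.840×10^-5/3.140×10^5)
L = 5.00 m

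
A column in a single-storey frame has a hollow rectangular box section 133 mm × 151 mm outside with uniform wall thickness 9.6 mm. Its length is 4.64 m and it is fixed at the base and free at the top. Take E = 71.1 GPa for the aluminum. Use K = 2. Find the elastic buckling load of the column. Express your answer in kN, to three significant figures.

Inner dimensions: h_i = 151 − 2×9.6 = 131.8 mm, b_i = 133 − 2×9.6 = 113.8 mm
Weak-axis I_min = (h_o·b_o³ − h_i·b_i³)/12 with b_o = 133, b_i = 113.8 mm (shorter outer/inner sides).
I_min = (151×133³ − 131.8×113.8³)/12 = 1.342×10^7 mm⁴
I = 1.342×10^7 mm⁴ = 1.342×10^-5 m⁴
Effective length L_e = K·L = 2 × 4.64 = 9.280 m
P_cr = π²EI / L_e² = π² × 71.1×10⁹ × 1.342×10^-5 / 9.280² = 1.093×10^5 N

P_cr ≈ 109 kN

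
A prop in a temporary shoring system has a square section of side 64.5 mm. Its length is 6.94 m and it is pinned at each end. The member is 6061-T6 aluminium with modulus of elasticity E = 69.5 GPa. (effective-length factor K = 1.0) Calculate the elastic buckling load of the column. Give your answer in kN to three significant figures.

I = a⁴/12 = 64.5⁴/12 = 1.442×10^6 mm⁴
I = 1.442×10^6 mm⁴ = 1.442×10^-6 m⁴
Effective length L_e = K·L = 1 × 6.94 = 6.940 m
P_cr = π²EI / L_e² = π² × 69.5×10⁹ × 1.442×10^-6 / 6.940² = 2.054×10^4 N

P_cr ≈ 20.5 kN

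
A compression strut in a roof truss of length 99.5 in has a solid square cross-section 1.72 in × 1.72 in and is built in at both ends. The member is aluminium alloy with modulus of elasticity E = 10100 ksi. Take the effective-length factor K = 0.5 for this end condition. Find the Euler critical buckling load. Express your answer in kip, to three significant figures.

I = a⁴/12 = 1.72⁴/12 = 0.7293 in⁴
Effective length L_e = K·L = 0.5 × 99.5 = 49.75 in
P_cr = π²EI / L_e² = π² × 10100×10³ × 0.7293 / 49.75² = 2.937×10^4 lb

P_cr ≈ 29.4 kip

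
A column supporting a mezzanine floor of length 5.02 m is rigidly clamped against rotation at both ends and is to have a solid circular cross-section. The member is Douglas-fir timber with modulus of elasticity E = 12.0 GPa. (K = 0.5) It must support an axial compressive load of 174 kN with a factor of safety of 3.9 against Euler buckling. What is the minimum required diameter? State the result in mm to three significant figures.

d ≈ 165 mm

Required P_cr = n·P = 3.9 × 174 = 678.6 kN
L_e = K·L = 0.5 × 5.02 = 2.510 m
Required I = P_cr·L_e²/(π²E) = 6.786×10^5 × 2.510² / (π² × 1.20×10^10) = 3.610×10^-5 m⁴
I_req = 3.610×10^7 mm⁴
Solid circle: I = πd⁴/64  ⇒  d = (64I/π)^(1/4) = (64×3.610×10^7/π)^(1/4) = 165 mm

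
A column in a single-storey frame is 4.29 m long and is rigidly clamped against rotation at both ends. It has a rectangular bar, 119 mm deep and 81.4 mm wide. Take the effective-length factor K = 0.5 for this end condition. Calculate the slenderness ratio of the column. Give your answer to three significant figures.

λ ≈ 91.3

Buckling occurs about the weak axis: I_min = h·b³/12 with b = 81.4 mm (the shorter side).
I_min = 119×81.4³/12 = 5.349×10^6 mm⁴
A = 9.687×10^3 mm²;  r_min = √(I/A) = √(5.349×10^6/9.687×10^3) = 23.50 mm
L_e = K·L = 0.5 × 4.29 m = 2.145 m = 2145.0 mm
λ = L_e / r_min = 2145.0 / 23.50 = 91.3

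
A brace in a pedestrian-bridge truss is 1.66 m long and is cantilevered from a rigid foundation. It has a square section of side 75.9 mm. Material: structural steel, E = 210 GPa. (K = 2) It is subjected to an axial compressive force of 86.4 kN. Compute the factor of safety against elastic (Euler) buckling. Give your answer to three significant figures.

n ≈ 6.02

I = a⁴/12 = 75.9⁴/12 = 2.766×10^6 mm⁴
I = 2.766×10^6 mm⁴ = 2.766×10^-6 m⁴
Effective length L_e = K·L = 2 × 1.66 = 3.320 m
P_cr = π²EI / L_e² = π² × 210×10⁹ × 2.766×10^-6 / 3.320² = 5.200×10^5 N
Factor of safety n = P_cr / P = 520.03 / 86.4 = 6.02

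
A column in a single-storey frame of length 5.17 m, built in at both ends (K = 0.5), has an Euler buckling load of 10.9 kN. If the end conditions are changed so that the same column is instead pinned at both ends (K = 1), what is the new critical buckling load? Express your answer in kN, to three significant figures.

P_cr ∝ 1/K², so P_cr,new = P_cr,old × (K_old/K_new)² = 10.9 × (0.5/1)²
= 10.9 × 0.2500 = 2.72 kN

P_cr ≈ 2.72 kN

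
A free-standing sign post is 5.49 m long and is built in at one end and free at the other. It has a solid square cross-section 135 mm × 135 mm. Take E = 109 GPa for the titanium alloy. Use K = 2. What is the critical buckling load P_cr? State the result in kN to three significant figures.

I = a⁴/12 = 135⁴/12 = 2.768×10^7 mm⁴
I = 2.768×10^7 mm⁴ = 2.768×10^-5 m⁴
Effective length L_e = K·L = 2 × 5.49 = 10.98 m
P_cr = π²EI / L_e² = π² × 109×10⁹ × 2.768×10^-5 / 10.98² = 2.470×10^5 N

P_cr ≈ 247 kN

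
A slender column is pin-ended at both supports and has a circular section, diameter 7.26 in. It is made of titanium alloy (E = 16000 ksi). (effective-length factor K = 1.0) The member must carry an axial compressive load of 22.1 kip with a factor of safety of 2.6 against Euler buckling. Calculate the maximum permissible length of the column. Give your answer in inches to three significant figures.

I = πd⁴/64 = π×7.26⁴/64 = 136.4 in⁴
Required critical load P_cr = n·P = 2.6 × 22.1 = 57.46 kip = 5.746×10^4 lb
From P_cr = π²EI/(K·L)²:  L = (1/K)·√(π²EI/P_cr) = (1/1)·√(π²×1.60×10^7×136.4/5.746×10^4)
L = 612 in

L_max ≈ 612 in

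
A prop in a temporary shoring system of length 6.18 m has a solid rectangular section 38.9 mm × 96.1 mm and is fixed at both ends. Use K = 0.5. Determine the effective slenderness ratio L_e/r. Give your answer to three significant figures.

For a rectangle r_min = b/√12 = 38.9/√12 = 11.23 mm
L_e = K·L = 0.5 × 6.18 m = 3.090 m = 3090.0 mm
λ = L_e / r_min = 3090.0 / 11.23 = 275

λ ≈ 275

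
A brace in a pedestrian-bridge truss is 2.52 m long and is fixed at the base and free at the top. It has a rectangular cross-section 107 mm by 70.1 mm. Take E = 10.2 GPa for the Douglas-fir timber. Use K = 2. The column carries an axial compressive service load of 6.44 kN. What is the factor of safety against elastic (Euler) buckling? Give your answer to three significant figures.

Buckling occurs about the weak axis: I_min = h·b³/12 with b = 70.1 mm (the shorter side).
I_min = 107×70.1³/12 = 3.072×10^6 mm⁴
I = 3.072×10^6 mm⁴ = 3.072×10^-6 m⁴
Effective length L_e = K·L = 2 × 2.52 = 5.040 m
P_cr = π²EI / L_e² = π² × 10.2×10⁹ × 3.072×10^-6 / 5.040² = 1.217×10^4 N
Factor of safety n = P_cr / P = 12.173 / 6.44 = 1.89

n ≈ 1.89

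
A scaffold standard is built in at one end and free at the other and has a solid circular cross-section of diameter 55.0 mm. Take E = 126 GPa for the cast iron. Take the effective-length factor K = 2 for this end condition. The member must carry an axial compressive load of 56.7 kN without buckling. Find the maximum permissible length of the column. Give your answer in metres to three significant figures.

L_max ≈ 1.57 m

I = πd⁴/64 = π×55.0⁴/64 = 4.492×10^5 mm⁴
I = 4.492×10^-7 m⁴
At the buckling limit P_cr = P = 5.670×10^4 N
From P_cr = π²EI/(K·L)²:  L = (1/K)·√(π²EI/P_cr) = (1/2)·√(π²×1.26×10^11×4.492×10^-7/5.670×10^4)
L = 1.57 m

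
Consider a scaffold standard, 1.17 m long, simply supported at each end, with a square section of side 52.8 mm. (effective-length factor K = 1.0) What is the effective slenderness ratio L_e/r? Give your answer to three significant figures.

λ ≈ 76.8

For a square r = a/√12 = 52.8/√12 = 15.24 mm
L_e = K·L = 1 × 1.17 m = 1.170 m = 1170.0 mm
λ = L_e / r_min = 1170.0 / 15.24 = 76.8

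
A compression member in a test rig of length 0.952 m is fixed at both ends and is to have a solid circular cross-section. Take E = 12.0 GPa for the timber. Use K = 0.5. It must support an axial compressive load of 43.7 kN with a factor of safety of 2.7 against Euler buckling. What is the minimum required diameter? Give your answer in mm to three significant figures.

d ≈ 46.3 mm

Required P_cr = n·P = 2.7 × 43.7 = 118.0 kN
L_e = K·L = 0.5 × 0.952 = 0.4760 m
Required I = P_cr·L_e²/(π²E) = 1.180×10^5 × 0.4760² / (π² × 1.20×10^10) = 2.257×10^-7 m⁴
I_req = 2.257×10^5 mm⁴
Solid circle: I = πd⁴/64  ⇒  d = (64I/π)^(1/4) = (64×2.257×10^5/π)^(1/4) = 46.3 mm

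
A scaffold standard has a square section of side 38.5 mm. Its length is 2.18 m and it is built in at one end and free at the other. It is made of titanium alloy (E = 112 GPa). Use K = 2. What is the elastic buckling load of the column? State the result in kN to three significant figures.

P_cr ≈ 10.6 kN

I = a⁴/12 = 38.5⁴/12 = 1.831×10^5 mm⁴
I = 1.831×10^5 mm⁴ = 1.831×10^-7 m⁴
Effective length L_e = K·L = 2 × 2.18 = 4.360 m
P_cr = π²EI / L_e² = π² × 112×10⁹ × 1.831×10^-7 / 4.360² = 1.065×10^4 N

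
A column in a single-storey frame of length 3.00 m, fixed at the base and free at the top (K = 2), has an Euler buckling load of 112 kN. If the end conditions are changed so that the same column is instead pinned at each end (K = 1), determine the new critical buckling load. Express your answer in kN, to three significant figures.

P_cr ≈ 448 kN

P_cr ∝ 1/K², so P_cr,new = P_cr,old × (K_old/K_new)² = 112 × (2/1)²
= 112 × 4.000 = 448 kN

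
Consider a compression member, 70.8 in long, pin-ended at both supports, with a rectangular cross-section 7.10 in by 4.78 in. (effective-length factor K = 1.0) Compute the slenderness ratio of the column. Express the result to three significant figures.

Buckling occurs about the weak axis: I_min = h·b³/12 with b = 4.78 in (the shorter side).
I_min = 7.10×4.78³/12 = 64.62 in⁴
A = 33.94 in²;  r_min = √(I/A) = √(64.62/33.94) = 1.380 in
L_e = K·L = 1 × 70.8 = 70.80 in
λ = L_e / r_min = 70.800 / 1.380 = 51.3

λ ≈ 51.3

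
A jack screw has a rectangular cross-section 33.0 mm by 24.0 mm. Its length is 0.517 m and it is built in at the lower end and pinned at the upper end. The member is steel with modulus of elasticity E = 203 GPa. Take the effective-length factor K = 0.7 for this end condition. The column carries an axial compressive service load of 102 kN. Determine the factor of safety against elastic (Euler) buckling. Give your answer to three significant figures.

n ≈ 5.70

Buckling occurs about the weak axis: I_min = h·b³/12 with b = 24.0 mm (the shorter side).
I_min = 33.0×24.0³/12 = 3.802×10^4 mm⁴
I = 3.802×10^4 mm⁴ = 3.802×10^-8 m⁴
Effective length L_e = K·L = 0.7 × 0.517 = 0.3619 m
P_cr = π²EI / L_e² = π² × 203×10⁹ × 3.802×10^-8 / 0.3619² = 5.815×10^5 N
Factor of safety n = P_cr / P = 581.55 / 102 = 5.70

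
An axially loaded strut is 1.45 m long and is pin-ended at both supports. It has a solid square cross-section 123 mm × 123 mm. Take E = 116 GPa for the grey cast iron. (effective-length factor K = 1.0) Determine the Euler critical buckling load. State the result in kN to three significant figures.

I = a⁴/12 = 123⁴/12 = 1.907×10^7 mm⁴
I = 1.907×10^7 mm⁴ = 1.907×10^-5 m⁴
Effective length L_e = K·L = 1 × 1.45 = 1.450 m
P_cr = π²EI / L_e² = π² × 116×10⁹ × 1.907×10^-5 / 1.450² = 1.039×10^7 N

P_cr ≈ 10400 kN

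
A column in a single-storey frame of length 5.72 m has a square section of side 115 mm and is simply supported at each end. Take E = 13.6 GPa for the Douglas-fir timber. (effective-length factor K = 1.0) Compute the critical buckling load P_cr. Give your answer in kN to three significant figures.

I = a⁴/12 = 115⁴/12 = 1.458×10^7 mm⁴
I = 1.458×10^7 mm⁴ = 1.458×10^-5 m⁴
Effective length L_e = K·L = 1 × 5.72 = 5.720 m
P_cr = π²EI / L_e² = π² × 13.6×10⁹ × 1.458×10^-5 / 5.720² = 5.979×10^4 N

P_cr ≈ 59.8 kN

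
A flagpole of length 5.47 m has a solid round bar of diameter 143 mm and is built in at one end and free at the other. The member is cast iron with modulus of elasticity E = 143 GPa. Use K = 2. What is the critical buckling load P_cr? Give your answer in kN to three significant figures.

P_cr ≈ 242 kN

I = πd⁴/64 = π×143⁴/64 = 2.053×10^7 mm⁴
I = 2.053×10^7 mm⁴ = 2.053×10^-5 m⁴
Effective length L_e = K·L = 2 × 5.47 = 10.94 m
P_cr = π²EI / L_e² = π² × 143×10⁹ × 2.053×10^-5 / 10.94² = 2.421×10^5 N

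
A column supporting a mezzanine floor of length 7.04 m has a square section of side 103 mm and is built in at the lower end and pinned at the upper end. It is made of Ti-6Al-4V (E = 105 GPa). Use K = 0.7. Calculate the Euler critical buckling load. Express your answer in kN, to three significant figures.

P_cr ≈ 400 kN

I = a⁴/12 = 103⁴/12 = 9.379×10^6 mm⁴
I = 9.379×10^6 mm⁴ = 9.379×10^-6 m⁴
Effective length L_e = K·L = 0.7 × 7.04 = 4.928 m
P_cr = π²EI / L_e² = π² × 105×10⁹ × 9.379×10^-6 / 4.928² = 4.002×10^5 N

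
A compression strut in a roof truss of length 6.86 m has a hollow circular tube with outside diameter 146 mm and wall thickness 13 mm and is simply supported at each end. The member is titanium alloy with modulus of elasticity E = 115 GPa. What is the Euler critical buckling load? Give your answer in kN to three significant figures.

Inner diameter d_i = 146 − 2×13 = 120.0 mm
I = π(d_o⁴ − d_i⁴)/64 = π(146⁴ − 120.0⁴)/64 = 1.213×10^7 mm⁴
I = 1.213×10^7 mm⁴ = 1.213×10^-5 m⁴
Effective length L_e = K·L = 1 × 6.86 = 6.860 m
P_cr = π²EI / L_e² = π² × 115×10⁹ × 1.213×10^-5 / 6.860² = 2.924×10^5 N

P_cr ≈ 292 kN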